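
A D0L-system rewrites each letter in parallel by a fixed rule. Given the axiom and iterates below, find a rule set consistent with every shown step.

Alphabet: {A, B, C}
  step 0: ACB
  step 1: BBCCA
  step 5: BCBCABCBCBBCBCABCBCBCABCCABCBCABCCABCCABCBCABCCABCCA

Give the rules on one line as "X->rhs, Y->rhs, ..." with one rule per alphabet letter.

  step 0 ⇒ step 1: ACB ⇒ B·BC·CA
    A ↦ B
    B ↦ CA
    C ↦ BC

A->B, B->CA, C->BC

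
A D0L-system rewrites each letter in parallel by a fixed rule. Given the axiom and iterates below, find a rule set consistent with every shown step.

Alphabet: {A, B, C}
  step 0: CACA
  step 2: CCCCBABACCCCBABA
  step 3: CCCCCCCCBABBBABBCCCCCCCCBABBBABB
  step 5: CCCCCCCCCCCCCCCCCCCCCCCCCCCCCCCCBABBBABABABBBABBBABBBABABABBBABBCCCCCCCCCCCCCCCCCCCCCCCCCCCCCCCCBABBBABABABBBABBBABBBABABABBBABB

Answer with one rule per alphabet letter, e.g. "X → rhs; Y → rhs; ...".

A->BB, B->BA, C->CC

  step 2 ⇒ step 3: CCCCBABACCCCBABA ⇒ CC·CC·CC·CC·BA·BB·BA·BB·CC·CC·CC·CC·BA·BB·BA·BB
    A ↦ BB
    B ↦ BA
    C ↦ CC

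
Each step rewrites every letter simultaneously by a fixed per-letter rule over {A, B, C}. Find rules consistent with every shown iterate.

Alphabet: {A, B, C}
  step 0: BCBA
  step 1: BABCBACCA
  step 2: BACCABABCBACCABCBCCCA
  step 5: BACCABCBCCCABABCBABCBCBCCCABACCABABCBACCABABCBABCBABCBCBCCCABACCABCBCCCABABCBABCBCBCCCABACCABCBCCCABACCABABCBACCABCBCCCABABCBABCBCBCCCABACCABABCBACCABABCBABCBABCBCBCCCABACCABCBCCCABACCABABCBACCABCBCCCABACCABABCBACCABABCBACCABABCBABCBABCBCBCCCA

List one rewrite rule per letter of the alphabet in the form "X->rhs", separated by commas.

  step 1 ⇒ step 2: BABCBACCA ⇒ BA·CCA·BA·BC·BA·CCA·BC·BC·CCA
    A ↦ CCA
    B ↦ BA
    C ↦ BC

A->CCA, B->BA, C->BC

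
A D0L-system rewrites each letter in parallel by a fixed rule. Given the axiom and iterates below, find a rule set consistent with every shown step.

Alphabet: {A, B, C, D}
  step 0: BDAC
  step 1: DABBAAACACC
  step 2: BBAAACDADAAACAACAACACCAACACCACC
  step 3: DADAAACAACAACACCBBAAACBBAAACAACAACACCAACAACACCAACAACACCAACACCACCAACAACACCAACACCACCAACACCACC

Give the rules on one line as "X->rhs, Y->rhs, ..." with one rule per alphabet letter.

  step 2 ⇒ step 3: BBAAACDADAAACAACAACACCAACACCACC ⇒ DA·DA·AAC·AAC·AAC·ACC·BBA·AAC·BBA·AAC·AAC·AAC·ACC·AAC·AAC·ACC·AAC·AAC·ACC·AAC·ACC·ACC·AAC·AAC·ACC·AAC·ACC·ACC·AAC·ACC·ACC
    A ↦ AAC
    B ↦ DA
    C ↦ ACC
    D ↦ BBA

A->AAC, B->DA, C->ACC, D->BBA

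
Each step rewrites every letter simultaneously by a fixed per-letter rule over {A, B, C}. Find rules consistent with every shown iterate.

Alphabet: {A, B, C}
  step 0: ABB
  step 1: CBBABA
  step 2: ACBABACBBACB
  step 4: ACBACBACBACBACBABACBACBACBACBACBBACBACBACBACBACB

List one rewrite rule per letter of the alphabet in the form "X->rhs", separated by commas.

  step 1 ⇒ step 2: CBBABA ⇒ AC·BA·BA·CB·BA·CB
    A ↦ CB
    B ↦ BA
    C ↦ AC

A->CB, B->BA, C->AC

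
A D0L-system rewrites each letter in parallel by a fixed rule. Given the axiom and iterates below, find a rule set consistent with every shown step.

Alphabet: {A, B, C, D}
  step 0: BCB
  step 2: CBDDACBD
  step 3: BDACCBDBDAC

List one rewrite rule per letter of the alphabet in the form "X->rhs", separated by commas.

A->BD, B->DA, C->B, D->C

  step 2 ⇒ step 3: CBDDACBD ⇒ B·DA·C·C·BD·B·DA·C
    A ↦ BD
    B ↦ DA
    C ↦ B
    D ↦ C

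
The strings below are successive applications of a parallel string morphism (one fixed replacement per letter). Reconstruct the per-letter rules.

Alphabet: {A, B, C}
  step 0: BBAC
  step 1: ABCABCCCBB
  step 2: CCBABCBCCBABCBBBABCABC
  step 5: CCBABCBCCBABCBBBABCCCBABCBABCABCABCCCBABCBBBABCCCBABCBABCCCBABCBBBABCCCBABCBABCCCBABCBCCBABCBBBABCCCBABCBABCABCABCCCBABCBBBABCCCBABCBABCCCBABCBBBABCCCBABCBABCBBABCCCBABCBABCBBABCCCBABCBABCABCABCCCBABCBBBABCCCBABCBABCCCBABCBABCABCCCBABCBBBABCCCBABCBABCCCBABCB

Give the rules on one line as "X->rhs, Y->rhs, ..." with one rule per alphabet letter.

A->CCB, B->ABC, C->B

  step 1 ⇒ step 2: ABCABCCCBB ⇒ CCB·ABC·B·CCB·ABC·B·B·B·ABC·ABC
    A ↦ CCB
    B ↦ ABC
    C ↦ B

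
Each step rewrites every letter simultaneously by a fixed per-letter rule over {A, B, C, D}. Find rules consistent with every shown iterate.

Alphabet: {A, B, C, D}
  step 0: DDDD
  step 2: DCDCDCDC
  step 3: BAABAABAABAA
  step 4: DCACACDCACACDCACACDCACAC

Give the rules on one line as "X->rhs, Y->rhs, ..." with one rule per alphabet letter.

  step 3 ⇒ step 4: BAABAABAABAA ⇒ DC·AC·AC·DC·AC·AC·DC·AC·AC·DC·AC·AC
    A ↦ AC
    B ↦ DC
  step 2 ⇒ step 3: DCDCDCDC ⇒ B·AA·B·AA·B·AA·B·AA
    C ↦ AA
  step 2 ⇒ step 3: DCDCDCDC ⇒ B·AA·B·AA·B·AA·B·AA
    D ↦ B

A->AC, B->DC, C->AA, D->B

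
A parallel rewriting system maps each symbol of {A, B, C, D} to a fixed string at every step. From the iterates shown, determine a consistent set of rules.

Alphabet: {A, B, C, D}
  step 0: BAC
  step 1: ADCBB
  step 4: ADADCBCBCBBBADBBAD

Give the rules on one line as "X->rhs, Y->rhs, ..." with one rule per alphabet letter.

  step 0 ⇒ step 1: BAC ⇒ AD·C·BB
    A ↦ C
    B ↦ AD
    C ↦ BB
    D ↦ B  (constrained at step 1)

A->C, B->AD, C->BB, D->B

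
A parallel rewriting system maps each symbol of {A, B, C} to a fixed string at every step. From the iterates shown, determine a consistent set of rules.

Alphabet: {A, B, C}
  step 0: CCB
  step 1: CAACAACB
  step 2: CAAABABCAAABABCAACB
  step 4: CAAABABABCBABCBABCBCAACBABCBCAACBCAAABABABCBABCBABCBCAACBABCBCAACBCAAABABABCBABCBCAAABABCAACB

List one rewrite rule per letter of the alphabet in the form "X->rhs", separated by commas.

A->AB, B->CB, C->CAA

  step 1 ⇒ step 2: CAACAACB ⇒ CAA·AB·AB·CAA·AB·AB·CAA·CB
    A ↦ AB
    B ↦ CB
    C ↦ CAA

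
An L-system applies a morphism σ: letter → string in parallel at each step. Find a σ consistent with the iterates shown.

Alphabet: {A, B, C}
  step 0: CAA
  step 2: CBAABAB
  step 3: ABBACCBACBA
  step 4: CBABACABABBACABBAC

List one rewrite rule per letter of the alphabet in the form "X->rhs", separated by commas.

A->C, B->BA, C->AB

  step 3 ⇒ step 4: ABBACCBACBA ⇒ C·BA·BA·C·AB·AB·BA·C·AB·BA·C
    A ↦ C
    B ↦ BA
    C ↦ AB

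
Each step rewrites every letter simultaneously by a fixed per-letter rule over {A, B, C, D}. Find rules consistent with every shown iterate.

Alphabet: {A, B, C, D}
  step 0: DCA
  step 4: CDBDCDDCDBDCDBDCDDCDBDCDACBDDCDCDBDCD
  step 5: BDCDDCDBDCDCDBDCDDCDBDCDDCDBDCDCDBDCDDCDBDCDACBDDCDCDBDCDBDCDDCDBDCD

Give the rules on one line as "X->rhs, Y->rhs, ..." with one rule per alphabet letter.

  step 4 ⇒ step 5: CDBDCDDCDBDCDBDCDDCDBDCDACBDDCDCDBDCD ⇒ BD·CD·D·CD·BD·CD·CD·BD·CD·D·CD·BD·CD·D·CD·BD·CD·CD·BD·CD·D·CD·BD·CD·AC·BD·D·CD·CD·BD·CD·BD·CD·D·CD·BD·CD
    A ↦ AC
    B ↦ D
    C ↦ BD
    D ↦ CD

A->AC, B->D, C->BD, D->CD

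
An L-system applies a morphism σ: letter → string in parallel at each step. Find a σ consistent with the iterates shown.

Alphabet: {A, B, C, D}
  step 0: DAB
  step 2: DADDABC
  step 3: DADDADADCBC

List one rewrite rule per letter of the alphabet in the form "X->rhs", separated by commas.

A->D, B->C, C->BC, D->DA

  step 2 ⇒ step 3: DADDABC ⇒ DA·D·DA·DA·D·C·BC
    A ↦ D
    B ↦ C
    C ↦ BC
    D ↦ DA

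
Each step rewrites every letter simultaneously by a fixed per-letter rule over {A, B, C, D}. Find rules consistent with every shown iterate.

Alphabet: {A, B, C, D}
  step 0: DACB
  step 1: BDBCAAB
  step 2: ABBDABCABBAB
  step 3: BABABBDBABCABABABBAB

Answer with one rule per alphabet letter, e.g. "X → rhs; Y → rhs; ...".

A->B, B->AB, C->CA, D->BD

  step 2 ⇒ step 3: ABBDABCABBAB ⇒ B·AB·AB·BD·B·AB·CA·B·AB·AB·B·AB
    A ↦ B
    B ↦ AB
    C ↦ CA
    D ↦ BD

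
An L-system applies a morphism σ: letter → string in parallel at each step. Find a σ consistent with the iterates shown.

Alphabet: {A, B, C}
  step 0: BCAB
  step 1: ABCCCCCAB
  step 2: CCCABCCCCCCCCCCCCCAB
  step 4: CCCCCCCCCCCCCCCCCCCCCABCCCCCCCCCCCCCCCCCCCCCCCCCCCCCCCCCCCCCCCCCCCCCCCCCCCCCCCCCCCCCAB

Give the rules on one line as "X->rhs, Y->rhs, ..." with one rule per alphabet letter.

A->CCC, B->AB, C->CC

  step 1 ⇒ step 2: ABCCCCCAB ⇒ CCC·AB·CC·CC·CC·CC·CC·CCC·AB
    A ↦ CCC
    B ↦ AB
    C ↦ CC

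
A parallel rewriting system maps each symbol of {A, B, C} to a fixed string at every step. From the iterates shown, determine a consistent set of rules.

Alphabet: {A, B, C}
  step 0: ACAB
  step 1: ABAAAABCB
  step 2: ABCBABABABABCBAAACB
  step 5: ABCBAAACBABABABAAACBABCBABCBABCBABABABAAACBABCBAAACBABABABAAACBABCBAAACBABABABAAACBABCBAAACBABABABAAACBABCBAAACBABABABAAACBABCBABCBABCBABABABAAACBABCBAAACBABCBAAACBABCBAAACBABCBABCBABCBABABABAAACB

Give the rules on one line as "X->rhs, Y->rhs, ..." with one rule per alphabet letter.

  step 1 ⇒ step 2: ABAAAABCB ⇒ AB·CB·AB·AB·AB·AB·CB·AAA·CB
    A ↦ AB
    B ↦ CB
    C ↦ AAA

A->AB, B->CB, C->AAA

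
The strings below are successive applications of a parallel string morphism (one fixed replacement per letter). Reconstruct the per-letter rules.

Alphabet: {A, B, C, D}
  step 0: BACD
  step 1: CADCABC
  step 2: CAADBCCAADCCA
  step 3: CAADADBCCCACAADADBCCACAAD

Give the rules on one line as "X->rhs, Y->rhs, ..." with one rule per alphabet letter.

A->AD, B->C, C->CA, D->BC

  step 2 ⇒ step 3: CAADBCCAADCCA ⇒ CA·AD·AD·BC·C·CA·CA·AD·AD·BC·CA·CA·AD
    A ↦ AD
    B ↦ C
    C ↦ CA
    D ↦ BC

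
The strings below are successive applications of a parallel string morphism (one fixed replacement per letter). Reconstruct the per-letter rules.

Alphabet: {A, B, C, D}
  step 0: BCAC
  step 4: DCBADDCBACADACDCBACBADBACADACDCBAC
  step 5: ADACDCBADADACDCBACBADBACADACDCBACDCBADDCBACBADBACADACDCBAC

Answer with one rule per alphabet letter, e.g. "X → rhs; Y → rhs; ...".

A->B, B->DC, C->AC, D->AD

  step 4 ⇒ step 5: DCBADDCBACADACDCBACBADBACADACDCBAC ⇒ AD·AC·DC·B·AD·AD·AC·DC·B·AC·B·AD·B·AC·AD·AC·DC·B·AC·DC·B·AD·DC·B·AC·B·AD·B·AC·AD·AC·DC·B·AC
    A ↦ B
    B ↦ DC
    C ↦ AC
    D ↦ AD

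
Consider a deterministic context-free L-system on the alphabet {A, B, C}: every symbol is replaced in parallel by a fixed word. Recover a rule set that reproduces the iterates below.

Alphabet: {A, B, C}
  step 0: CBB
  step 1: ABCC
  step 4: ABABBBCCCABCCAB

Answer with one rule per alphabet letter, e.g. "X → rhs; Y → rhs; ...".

  step 0 ⇒ step 1: CBB ⇒ AB·C·C
    B ↦ C
    C ↦ AB
    A ↦ BB  (constrained at step 1)

A->BB, B->C, C->AB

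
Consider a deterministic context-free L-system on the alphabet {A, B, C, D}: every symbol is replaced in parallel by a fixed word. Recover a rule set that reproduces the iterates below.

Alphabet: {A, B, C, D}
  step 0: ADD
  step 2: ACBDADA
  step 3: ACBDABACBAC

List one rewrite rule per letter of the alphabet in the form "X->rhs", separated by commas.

  step 2 ⇒ step 3: ACBDADA ⇒ AC·B·DA·B·AC·B·AC
    A ↦ AC
    B ↦ DA
    C ↦ B
    D ↦ B

A->AC, B->DA, C->B, D->B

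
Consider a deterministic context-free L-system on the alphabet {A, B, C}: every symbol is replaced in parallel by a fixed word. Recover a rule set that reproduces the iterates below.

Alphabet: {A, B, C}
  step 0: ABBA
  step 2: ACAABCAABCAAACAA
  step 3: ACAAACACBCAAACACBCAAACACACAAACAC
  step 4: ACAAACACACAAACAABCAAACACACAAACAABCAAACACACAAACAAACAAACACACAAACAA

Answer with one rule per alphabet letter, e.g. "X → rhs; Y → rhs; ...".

A->AC, B->BC, C->AA

  step 3 ⇒ step 4: ACAAACACBCAAACACBCAAACACACAAACAC ⇒ AC·AA·AC·AC·AC·AA·AC·AA·BC·AA·AC·AC·AC·AA·AC·AA·BC·AA·AC·AC·AC·AA·AC·AA·AC·AA·AC·AC·AC·AA·AC·AA
    A ↦ AC
    B ↦ BC
    C ↦ AA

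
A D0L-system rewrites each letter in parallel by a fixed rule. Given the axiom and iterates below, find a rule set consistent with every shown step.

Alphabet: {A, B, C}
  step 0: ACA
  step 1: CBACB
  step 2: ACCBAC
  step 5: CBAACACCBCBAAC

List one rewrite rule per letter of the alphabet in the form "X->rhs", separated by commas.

A->CB, B->C, C->A

  step 1 ⇒ step 2: CBACB ⇒ A·C·CB·A·C
    A ↦ CB
    B ↦ C
    C ↦ A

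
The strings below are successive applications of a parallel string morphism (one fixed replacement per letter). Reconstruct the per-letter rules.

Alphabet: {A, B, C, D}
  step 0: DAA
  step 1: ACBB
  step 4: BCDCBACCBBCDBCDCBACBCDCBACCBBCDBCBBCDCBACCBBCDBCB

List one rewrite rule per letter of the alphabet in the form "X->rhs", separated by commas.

  step 0 ⇒ step 1: DAA ⇒ AC·B·B
    A ↦ B
    D ↦ AC
    B ↦ BCD  (constrained at step 1)
    C ↦ CB  (constrained at step 1)

A->B, B->BCD, C->CB, D->AC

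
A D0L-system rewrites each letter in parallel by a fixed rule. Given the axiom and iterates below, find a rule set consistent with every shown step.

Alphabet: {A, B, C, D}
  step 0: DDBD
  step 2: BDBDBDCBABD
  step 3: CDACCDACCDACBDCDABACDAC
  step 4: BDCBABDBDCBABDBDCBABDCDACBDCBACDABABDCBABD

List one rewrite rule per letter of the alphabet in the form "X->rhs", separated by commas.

A->BA, B->CDA, C->BD, D->C

  step 3 ⇒ step 4: CDACCDACCDACBDCDABACDAC ⇒ BD·C·BA·BD·BD·C·BA·BD·BD·C·BA·BD·CDA·C·BD·C·BA·CDA·BA·BD·C·BA·BD
    A ↦ BA
    B ↦ CDA
    C ↦ BD
    D ↦ C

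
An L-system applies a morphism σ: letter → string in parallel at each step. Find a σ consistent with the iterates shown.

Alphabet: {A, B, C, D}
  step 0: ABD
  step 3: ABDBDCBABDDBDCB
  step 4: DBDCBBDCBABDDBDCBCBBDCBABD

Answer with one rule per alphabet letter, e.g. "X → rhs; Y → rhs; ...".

A->D, B->BD, C->A, D->CB

  step 3 ⇒ step 4: ABDBDCBABDDBDCB ⇒ D·BD·CB·BD·CB·A·BD·D·BD·CB·CB·BD·CB·A·BD
    A ↦ D
    B ↦ BD
    C ↦ A
    D ↦ CB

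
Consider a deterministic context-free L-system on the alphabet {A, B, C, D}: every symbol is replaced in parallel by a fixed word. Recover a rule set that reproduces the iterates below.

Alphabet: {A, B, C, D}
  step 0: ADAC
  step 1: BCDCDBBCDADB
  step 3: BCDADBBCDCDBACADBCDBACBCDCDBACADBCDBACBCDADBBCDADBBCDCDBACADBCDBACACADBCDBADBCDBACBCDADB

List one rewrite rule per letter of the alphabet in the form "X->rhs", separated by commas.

  step 0 ⇒ step 1: ADAC ⇒ BCD·CDB·BCD·ADB
    A ↦ BCD
    C ↦ ADB
    D ↦ CDB
    B ↦ AC  (constrained at step 1)

A->BCD, B->AC, C->ADB, D->CDB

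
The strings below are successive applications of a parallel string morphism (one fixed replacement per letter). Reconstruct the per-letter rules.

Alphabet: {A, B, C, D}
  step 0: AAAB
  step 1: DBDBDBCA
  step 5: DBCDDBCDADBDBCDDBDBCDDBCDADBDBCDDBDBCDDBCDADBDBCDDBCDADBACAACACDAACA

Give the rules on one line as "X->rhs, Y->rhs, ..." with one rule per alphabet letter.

  step 0 ⇒ step 1: AAAB ⇒ DB·DB·DB·CA
    A ↦ DB
    B ↦ CA
    C ↦ CD  (constrained at step 1)
    D ↦ A  (constrained at step 1)

A->DB, B->CA, C->CD, D->A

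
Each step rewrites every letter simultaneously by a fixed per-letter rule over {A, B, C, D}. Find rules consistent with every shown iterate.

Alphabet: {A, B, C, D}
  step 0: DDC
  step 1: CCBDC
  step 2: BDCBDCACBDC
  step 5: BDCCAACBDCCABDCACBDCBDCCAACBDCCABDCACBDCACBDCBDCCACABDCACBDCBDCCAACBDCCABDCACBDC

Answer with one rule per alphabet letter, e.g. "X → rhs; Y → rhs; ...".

  step 1 ⇒ step 2: CCBDC ⇒ BDC·BDC·A·C·BDC
    B ↦ A
    C ↦ BDC
    D ↦ C
    A ↦ CA  (constrained at step 2)

A->CA, B->A, C->BDC, D->C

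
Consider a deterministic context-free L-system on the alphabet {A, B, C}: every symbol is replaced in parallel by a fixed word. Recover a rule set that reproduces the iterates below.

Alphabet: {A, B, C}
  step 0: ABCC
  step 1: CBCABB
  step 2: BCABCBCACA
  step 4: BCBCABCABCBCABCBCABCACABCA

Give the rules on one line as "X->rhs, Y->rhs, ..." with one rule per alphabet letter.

A->CB, B->CA, C->B

  step 1 ⇒ step 2: CBCABB ⇒ B·CA·B·CB·CA·CA
    A ↦ CB
    B ↦ CA
    C ↦ B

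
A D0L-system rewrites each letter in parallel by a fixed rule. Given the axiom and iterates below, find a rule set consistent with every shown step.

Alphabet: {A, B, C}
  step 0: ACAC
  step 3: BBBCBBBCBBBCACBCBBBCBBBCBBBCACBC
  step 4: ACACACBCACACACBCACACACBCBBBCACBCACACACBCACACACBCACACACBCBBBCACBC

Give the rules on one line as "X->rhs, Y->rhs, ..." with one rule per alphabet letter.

  step 3 ⇒ step 4: BBBCBBBCBBBCACBCBBBCBBBCBBBCACBC ⇒ AC·AC·AC·BC·AC·AC·AC·BC·AC·AC·AC·BC·BB·BC·AC·BC·AC·AC·AC·BC·AC·AC·AC·BC·AC·AC·AC·BC·BB·BC·AC·BC
    A ↦ BB
    B ↦ AC
    C ↦ BC

A->BB, B->AC, C->BC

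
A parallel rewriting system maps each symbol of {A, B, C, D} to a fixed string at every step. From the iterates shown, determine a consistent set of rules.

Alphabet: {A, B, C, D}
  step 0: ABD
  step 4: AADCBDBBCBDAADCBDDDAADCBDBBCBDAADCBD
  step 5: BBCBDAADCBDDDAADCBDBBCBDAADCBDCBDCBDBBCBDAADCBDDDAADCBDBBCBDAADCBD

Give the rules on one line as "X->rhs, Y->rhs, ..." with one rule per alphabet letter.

A->B, B->D, C->AA, D->CBD

  step 4 ⇒ step 5: AADCBDBBCBDAADCBDDDAADCBDBBCBDAADCBD ⇒ B·B·CBD·AA·D·CBD·D·D·AA·D·CBD·B·B·CBD·AA·D·CBD·CBD·CBD·B·B·CBD·AA·D·CBD·D·D·AA·D·CBD·B·B·CBD·AA·D·CBD
    A ↦ B
    B ↦ D
    C ↦ AA
    D ↦ CBD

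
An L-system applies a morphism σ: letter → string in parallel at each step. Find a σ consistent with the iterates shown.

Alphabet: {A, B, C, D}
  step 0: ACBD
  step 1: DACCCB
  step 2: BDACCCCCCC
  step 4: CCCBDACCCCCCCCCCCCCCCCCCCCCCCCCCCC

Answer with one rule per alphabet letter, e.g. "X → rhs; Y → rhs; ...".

A->DA, B->C, C->CC, D->B

  step 1 ⇒ step 2: DACCCB ⇒ B·DA·CC·CC·CC·C
    A ↦ DA
    B ↦ C
    C ↦ CC
    D ↦ B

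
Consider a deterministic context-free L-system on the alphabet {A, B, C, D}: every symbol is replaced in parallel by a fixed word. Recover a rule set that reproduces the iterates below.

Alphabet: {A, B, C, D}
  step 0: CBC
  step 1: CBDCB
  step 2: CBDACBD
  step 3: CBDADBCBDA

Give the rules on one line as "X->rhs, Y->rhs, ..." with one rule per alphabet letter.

  step 2 ⇒ step 3: CBDACBD ⇒ CB·D·A·DB·CB·D·A
    A ↦ DB
    B ↦ D
    C ↦ CB
    D ↦ A

A->DB, B->D, C->CB, D->A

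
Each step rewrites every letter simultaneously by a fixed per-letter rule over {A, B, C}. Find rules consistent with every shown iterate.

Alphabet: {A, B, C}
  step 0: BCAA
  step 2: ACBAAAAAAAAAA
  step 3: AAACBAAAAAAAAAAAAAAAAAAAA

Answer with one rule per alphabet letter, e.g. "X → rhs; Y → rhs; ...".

  step 2 ⇒ step 3: ACBAAAAAAAAAA ⇒ AA·A·CB·AA·AA·AA·AA·AA·AA·AA·AA·AA·AA
    A ↦ AA
    B ↦ CB
    C ↦ A

A->AA, B->CB, C->A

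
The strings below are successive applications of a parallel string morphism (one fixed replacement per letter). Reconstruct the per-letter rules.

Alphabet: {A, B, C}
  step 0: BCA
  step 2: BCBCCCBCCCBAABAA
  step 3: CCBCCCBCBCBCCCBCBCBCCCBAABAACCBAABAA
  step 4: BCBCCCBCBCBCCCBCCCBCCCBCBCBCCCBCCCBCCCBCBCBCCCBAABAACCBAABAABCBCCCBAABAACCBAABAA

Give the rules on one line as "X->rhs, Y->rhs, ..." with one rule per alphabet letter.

A->BAA, B->CC, C->BC

  step 3 ⇒ step 4: CCBCCCBCBCBCCCBCBCBCCCBAABAACCBAABAA ⇒ BC·BC·CC·BC·BC·BC·CC·BC·CC·BC·CC·BC·BC·BC·CC·BC·CC·BC·CC·BC·BC·BC·CC·BAA·BAA·CC·BAA·BAA·BC·BC·CC·BAA·BAA·CC·BAA·BAA
    A ↦ BAA
    B ↦ CC
    C ↦ BC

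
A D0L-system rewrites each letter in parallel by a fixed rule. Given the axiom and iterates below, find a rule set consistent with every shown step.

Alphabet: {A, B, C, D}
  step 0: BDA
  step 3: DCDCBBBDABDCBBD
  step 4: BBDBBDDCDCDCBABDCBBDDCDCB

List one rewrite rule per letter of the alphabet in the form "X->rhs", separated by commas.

A->AB, B->DC, C->BD, D->B

  step 3 ⇒ step 4: DCDCBBBDABDCBBD ⇒ B·BD·B·BD·DC·DC·DC·B·AB·DC·B·BD·DC·DC·B
    A ↦ AB
    B ↦ DC
    C ↦ BD
    D ↦ B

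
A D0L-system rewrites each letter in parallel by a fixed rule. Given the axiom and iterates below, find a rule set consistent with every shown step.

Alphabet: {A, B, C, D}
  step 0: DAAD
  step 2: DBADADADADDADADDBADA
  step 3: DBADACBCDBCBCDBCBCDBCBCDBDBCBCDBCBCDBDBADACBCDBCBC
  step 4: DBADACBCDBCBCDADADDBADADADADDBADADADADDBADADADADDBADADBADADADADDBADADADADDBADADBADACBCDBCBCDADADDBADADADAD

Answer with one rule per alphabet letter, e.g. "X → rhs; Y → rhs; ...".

  step 3 ⇒ step 4: DBADACBCDBCBCDBCBCDBCBCDBDBCBCDBCBCDBDBADACBCDBCBC ⇒ DB·ADA·CBC·DB·CBC·D·ADA·D·DB·ADA·D·ADA·D·DB·ADA·D·ADA·D·DB·ADA·D·ADA·D·DB·ADA·DB·ADA·D·ADA·D·DB·ADA·D·ADA·D·DB·ADA·DB·ADA·CBC·DB·CBC·D·ADA·D·DB·ADA·D·ADA·D
    A ↦ CBC
    B ↦ ADA
    C ↦ D
    D ↦ DB

A->CBC, B->ADA, C->D, D->DB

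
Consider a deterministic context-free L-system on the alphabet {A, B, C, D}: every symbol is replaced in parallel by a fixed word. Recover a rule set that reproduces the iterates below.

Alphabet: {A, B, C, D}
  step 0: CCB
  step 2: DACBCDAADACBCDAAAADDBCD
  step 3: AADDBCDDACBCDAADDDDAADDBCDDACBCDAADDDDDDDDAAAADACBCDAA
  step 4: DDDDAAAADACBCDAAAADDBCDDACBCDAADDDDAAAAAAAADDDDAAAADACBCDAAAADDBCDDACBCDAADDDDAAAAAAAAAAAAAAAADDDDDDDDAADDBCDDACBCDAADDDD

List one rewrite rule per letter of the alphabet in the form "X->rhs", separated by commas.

  step 3 ⇒ step 4: AADDBCDDACBCDAADDDDAADDBCDDACBCDAADDDDDDDDAAAADACBCDAA ⇒ DD·DD·AA·AA·DAC·BCD·AA·AA·DD·BCD·DAC·BCD·AA·DD·DD·AA·AA·AA·AA·DD·DD·AA·AA·DAC·BCD·AA·AA·DD·BCD·DAC·BCD·AA·DD·DD·AA·AA·AA·AA·AA·AA·AA·AA·DD·DD·DD·DD·AA·DD·BCD·DAC·BCD·AA·DD·DD
    A ↦ DD
    B ↦ DAC
    C ↦ BCD
    D ↦ AA

A->DD, B->DAC, C->BCD, D->AA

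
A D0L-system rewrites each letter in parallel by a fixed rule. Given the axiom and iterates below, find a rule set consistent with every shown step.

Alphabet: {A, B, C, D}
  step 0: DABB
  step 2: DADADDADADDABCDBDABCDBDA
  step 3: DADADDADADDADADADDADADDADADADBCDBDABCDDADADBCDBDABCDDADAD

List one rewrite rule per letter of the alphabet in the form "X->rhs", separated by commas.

  step 2 ⇒ step 3: DADADDADADDABCDBDABCDBDA ⇒ DA·DAD·DA·DAD·DA·DA·DAD·DA·DAD·DA·DA·DAD·BCD·B·DA·BCD·DA·DAD·BCD·B·DA·BCD·DA·DAD
    A ↦ DAD
    B ↦ BCD
    C ↦ B
    D ↦ DA

A->DAD, B->BCD, C->B, D->DA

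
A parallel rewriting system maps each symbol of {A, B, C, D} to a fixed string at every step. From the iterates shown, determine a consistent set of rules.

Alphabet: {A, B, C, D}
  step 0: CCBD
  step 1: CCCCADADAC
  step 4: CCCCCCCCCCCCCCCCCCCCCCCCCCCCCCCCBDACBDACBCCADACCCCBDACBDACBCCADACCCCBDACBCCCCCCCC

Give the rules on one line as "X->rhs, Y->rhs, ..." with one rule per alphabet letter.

A->B, B->ADA, C->CC, D->DAC

  step 0 ⇒ step 1: CCBD ⇒ CC·CC·ADA·DAC
    B ↦ ADA
    C ↦ CC
    D ↦ DAC
    A ↦ B  (constrained at step 1)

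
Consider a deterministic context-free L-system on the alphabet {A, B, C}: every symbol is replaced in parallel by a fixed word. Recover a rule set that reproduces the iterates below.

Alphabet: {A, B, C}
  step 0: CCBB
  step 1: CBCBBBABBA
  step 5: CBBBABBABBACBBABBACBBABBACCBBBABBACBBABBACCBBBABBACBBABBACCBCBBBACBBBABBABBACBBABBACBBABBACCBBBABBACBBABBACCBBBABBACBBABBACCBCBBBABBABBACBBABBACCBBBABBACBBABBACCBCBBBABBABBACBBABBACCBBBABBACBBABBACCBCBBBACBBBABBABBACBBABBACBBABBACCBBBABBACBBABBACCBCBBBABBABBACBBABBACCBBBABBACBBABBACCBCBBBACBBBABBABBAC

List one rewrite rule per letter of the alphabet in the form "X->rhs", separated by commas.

A->C, B->BBA, C->CB

  step 0 ⇒ step 1: CCBB ⇒ CB·CB·BBA·BBA
    B ↦ BBA
    C ↦ CB
    A ↦ C  (constrained at step 1)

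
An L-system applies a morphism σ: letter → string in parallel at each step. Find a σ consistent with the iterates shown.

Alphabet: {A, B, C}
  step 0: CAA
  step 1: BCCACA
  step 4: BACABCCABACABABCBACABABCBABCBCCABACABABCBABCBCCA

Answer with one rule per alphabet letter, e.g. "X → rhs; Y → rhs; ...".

A->CA, B->BA, C->BC

  step 0 ⇒ step 1: CAA ⇒ BC·CA·CA
    A ↦ CA
    C ↦ BC
    B ↦ BA  (constrained at step 1)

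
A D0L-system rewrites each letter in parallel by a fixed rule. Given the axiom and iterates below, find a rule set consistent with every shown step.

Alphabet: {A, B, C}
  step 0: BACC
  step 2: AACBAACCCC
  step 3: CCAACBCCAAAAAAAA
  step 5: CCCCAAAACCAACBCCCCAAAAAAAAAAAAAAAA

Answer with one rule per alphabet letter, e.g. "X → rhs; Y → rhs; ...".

  step 2 ⇒ step 3: AACBAACCCC ⇒ C·C·AA·CB·C·C·AA·AA·AA·AA
    A ↦ C
    B ↦ CB
    C ↦ AA

A->C, B->CB, C->AA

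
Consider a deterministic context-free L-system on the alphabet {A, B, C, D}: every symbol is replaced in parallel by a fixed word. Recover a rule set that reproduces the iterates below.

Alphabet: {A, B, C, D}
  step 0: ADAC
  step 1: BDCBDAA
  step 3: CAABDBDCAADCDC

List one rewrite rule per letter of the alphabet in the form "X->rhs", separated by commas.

A->BD, B->D, C->AA, D->C

  step 0 ⇒ step 1: ADAC ⇒ BD·C·BD·AA
    A ↦ BD
    C ↦ AA
    D ↦ C
    B ↦ D  (constrained at step 1)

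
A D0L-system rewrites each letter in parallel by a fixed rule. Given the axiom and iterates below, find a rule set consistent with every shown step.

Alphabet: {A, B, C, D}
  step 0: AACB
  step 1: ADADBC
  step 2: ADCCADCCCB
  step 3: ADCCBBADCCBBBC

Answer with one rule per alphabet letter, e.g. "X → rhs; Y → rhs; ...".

  step 2 ⇒ step 3: ADCCADCCCB ⇒ AD·CC·B·B·AD·CC·B·B·B·C
    A ↦ AD
    B ↦ C
    C ↦ B
    D ↦ CC

A->AD, B->C, C->B, D->CC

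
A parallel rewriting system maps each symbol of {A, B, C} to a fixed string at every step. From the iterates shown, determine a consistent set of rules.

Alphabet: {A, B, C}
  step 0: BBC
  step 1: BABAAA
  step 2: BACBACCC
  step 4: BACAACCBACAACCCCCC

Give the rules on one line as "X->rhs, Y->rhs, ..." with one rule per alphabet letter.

  step 1 ⇒ step 2: BABAAA ⇒ BA·C·BA·C·C·C
    A ↦ C
    B ↦ BA
  step 0 ⇒ step 1: BBC ⇒ BA·BA·AA
    C ↦ AA

A->C, B->BA, C->AA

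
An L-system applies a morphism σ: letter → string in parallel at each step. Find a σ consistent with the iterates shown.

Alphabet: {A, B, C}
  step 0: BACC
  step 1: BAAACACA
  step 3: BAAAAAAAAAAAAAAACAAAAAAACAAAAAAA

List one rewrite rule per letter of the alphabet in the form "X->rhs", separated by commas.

A->AA, B->BA, C->CA

  step 0 ⇒ step 1: BACC ⇒ BA·AA·CA·CA
    A ↦ AA
    B ↦ BA
    C ↦ CA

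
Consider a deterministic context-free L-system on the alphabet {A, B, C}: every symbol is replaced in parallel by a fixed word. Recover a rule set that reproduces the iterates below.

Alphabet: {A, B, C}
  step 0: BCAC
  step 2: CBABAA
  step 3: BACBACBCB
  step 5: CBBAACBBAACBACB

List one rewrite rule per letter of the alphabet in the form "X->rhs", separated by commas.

  step 2 ⇒ step 3: CBABAA ⇒ B·A·CB·A·CB·CB
    A ↦ CB
    B ↦ A
    C ↦ B

A->CB, B->A, C->B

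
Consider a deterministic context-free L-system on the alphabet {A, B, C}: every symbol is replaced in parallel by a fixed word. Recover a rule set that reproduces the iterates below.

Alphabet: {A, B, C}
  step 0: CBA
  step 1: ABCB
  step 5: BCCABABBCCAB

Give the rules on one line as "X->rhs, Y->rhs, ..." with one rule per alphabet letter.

  step 0 ⇒ step 1: CBA ⇒ AB·C·B
    A ↦ B
    B ↦ C
    C ↦ AB

A->B, B->C, C->AB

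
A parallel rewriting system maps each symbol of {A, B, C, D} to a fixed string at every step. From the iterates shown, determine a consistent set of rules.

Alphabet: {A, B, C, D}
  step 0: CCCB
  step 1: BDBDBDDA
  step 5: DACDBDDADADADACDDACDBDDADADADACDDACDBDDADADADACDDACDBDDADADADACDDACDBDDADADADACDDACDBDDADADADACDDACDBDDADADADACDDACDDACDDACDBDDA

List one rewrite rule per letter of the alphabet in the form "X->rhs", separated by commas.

  step 0 ⇒ step 1: CCCB ⇒ BD·BD·BD·DA
    B ↦ DA
    C ↦ BD
    A ↦ CD  (constrained at step 1)
    D ↦ DA  (constrained at step 1)

A->CD, B->DA, C->BD, D->DA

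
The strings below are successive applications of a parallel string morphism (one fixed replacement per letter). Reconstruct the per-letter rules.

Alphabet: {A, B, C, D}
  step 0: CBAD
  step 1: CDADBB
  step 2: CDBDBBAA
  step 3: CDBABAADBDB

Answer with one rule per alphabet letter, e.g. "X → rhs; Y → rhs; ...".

  step 2 ⇒ step 3: CDBDBBAA ⇒ CD·B·A·B·A·A·DB·DB
    A ↦ DB
    B ↦ A
    C ↦ CD
    D ↦ B

A->DB, B->A, C->CD, D->B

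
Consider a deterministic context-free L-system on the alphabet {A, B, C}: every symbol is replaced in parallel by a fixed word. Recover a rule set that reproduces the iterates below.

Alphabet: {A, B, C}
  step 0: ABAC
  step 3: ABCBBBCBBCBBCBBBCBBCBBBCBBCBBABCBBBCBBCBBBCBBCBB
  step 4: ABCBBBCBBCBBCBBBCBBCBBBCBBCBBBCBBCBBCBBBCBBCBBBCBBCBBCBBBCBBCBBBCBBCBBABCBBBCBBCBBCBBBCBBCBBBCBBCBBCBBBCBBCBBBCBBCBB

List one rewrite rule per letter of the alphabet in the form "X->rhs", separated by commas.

A->AB, B->CBB, C->B

  step 3 ⇒ step 4: ABCBBBCBBCBBCBBBCBBCBBBCBBCBBABCBBBCBBCBBBCBBCBB ⇒ AB·CBB·B·CBB·CBB·CBB·B·CBB·CBB·B·CBB·CBB·B·CBB·CBB·CBB·B·CBB·CBB·B·CBB·CBB·CBB·B·CBB·CBB·B·CBB·CBB·AB·CBB·B·CBB·CBB·CBB·B·CBB·CBB·B·CBB·CBB·CBB·B·CBB·CBB·B·CBB·CBB
    A ↦ AB
    B ↦ CBB
    C ↦ B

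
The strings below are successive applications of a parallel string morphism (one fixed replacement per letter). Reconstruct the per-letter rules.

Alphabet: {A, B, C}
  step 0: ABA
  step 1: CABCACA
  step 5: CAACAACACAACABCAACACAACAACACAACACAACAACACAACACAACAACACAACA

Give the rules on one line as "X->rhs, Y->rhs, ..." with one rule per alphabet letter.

A->CA, B->BCA, C->A

  step 0 ⇒ step 1: ABA ⇒ CA·BCA·CA
    A ↦ CA
    B ↦ BCA
    C ↦ A  (constrained at step 1)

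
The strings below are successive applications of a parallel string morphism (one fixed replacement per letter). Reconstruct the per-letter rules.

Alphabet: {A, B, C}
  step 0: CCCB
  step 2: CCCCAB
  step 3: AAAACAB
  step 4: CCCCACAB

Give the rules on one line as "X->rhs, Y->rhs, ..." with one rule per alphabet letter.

  step 3 ⇒ step 4: AAAACAB ⇒ C·C·C·C·A·C·AB
    A ↦ C
    B ↦ AB
    C ↦ A

A->C, B->AB, C->A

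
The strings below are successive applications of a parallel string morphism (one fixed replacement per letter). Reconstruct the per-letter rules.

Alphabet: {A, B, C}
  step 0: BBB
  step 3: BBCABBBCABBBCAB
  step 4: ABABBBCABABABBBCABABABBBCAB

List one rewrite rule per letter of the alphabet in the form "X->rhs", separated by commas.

A->C, B->AB, C->BB

  step 3 ⇒ step 4: BBCABBBCABBBCAB ⇒ AB·AB·BB·C·AB·AB·AB·BB·C·AB·AB·AB·BB·C·AB
    A ↦ C
    B ↦ AB
    C ↦ BB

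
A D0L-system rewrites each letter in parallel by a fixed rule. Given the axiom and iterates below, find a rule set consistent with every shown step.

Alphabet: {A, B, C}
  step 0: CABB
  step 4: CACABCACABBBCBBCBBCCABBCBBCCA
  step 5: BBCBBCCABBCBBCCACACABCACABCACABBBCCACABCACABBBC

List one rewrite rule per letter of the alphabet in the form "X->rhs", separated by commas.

A->BC, B->CA, C->B

  step 4 ⇒ step 5: CACABCACABBBCBBCBBCCABBCBBCCA ⇒ B·BC·B·BC·CA·B·BC·B·BC·CA·CA·CA·B·CA·CA·B·CA·CA·B·B·BC·CA·CA·B·CA·CA·B·B·BC
    A ↦ BC
    B ↦ CA
    C ↦ B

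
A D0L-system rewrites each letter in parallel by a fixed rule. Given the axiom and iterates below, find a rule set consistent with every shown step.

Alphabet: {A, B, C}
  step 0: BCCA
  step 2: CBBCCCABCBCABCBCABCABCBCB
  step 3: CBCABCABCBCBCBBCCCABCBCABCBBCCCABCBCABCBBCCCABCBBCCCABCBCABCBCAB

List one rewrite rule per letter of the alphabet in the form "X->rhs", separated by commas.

  step 2 ⇒ step 3: CBBCCCABCBCABCBCABCABCBCB ⇒ CB·CAB·CAB·CB·CB·CB·BCC·CAB·CB·CAB·CB·BCC·CAB·CB·CAB·CB·BCC·CAB·CB·BCC·CAB·CB·CAB·CB·CAB
    A ↦ BCC
    B ↦ CAB
    C ↦ CB

A->BCC, B->CAB, C->CB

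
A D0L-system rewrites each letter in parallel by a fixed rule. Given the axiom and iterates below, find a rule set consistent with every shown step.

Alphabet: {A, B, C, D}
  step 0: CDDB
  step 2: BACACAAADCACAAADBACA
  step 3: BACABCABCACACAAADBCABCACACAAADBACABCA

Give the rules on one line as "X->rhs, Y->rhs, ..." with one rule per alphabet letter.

  step 2 ⇒ step 3: BACACAAADCACAAADBACA ⇒ BA·CA·B·CA·B·CA·CA·CA·AAD·B·CA·B·CA·CA·CA·AAD·BA·CA·B·CA
    A ↦ CA
    B ↦ BA
    C ↦ B
    D ↦ AAD

A->CA, B->BA, C->B, D->AAD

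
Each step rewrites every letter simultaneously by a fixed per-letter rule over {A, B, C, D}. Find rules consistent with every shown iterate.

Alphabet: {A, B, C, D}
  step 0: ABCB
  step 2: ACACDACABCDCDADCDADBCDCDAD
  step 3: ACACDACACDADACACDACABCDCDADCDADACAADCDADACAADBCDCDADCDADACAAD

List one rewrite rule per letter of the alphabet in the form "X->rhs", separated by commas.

  step 2 ⇒ step 3: ACACDACABCDCDADCDADBCDCDAD ⇒ ACA·CD·ACA·CD·AD·ACA·CD·ACA·BCD·CD·AD·CD·AD·ACA·AD·CD·AD·ACA·AD·BCD·CD·AD·CD·AD·ACA·AD
    A ↦ ACA
    B ↦ BCD
    C ↦ CD
    D ↦ AD

A->ACA, B->BCD, C->CD, D->AD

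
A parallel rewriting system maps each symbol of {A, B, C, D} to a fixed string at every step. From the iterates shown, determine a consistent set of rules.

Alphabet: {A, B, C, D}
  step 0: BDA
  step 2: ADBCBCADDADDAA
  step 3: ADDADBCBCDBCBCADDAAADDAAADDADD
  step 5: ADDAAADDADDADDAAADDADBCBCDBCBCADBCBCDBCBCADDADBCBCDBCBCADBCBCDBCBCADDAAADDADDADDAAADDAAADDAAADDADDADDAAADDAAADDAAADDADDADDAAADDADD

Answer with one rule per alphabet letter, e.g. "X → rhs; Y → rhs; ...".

  step 2 ⇒ step 3: ADBCBCADDADDAA ⇒ ADD·A·DBC·BC·DBC·BC·ADD·A·A·ADD·A·A·ADD·ADD
    A ↦ ADD
    B ↦ DBC
    C ↦ BC
    D ↦ A

A->ADD, B->DBC, C->BC, D->A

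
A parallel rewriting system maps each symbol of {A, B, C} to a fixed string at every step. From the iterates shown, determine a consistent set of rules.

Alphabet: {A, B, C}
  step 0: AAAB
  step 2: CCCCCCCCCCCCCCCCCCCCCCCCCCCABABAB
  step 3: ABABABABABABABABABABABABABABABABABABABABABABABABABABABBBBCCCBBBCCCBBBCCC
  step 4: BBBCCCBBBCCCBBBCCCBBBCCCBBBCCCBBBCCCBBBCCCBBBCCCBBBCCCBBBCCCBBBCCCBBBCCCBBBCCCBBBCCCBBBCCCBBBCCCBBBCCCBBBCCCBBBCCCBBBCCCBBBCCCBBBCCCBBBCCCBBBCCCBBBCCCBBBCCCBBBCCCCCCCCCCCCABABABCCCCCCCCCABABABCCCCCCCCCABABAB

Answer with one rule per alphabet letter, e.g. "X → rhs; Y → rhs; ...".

  step 3 ⇒ step 4: ABABABABABABABABABABABABABABABABABABABABABABABABABABABBBBCCCBBBCCCBBBCCC ⇒ BBB·CCC·BBB·CCC·BBB·CCC·BBB·CCC·BBB·CCC·BBB·CCC·BBB·CCC·BBB·CCC·BBB·CCC·BBB·CCC·BBB·CCC·BBB·CCC·BBB·CCC·BBB·CCC·BBB·CCC·BBB·CCC·BBB·CCC·BBB·CCC·BBB·CCC·BBB·CCC·BBB·CCC·BBB·CCC·BBB·CCC·BBB·CCC·BBB·CCC·BBB·CCC·BBB·CCC·CCC·CCC·CCC·AB·AB·AB·CCC·CCC·CCC·AB·AB·AB·CCC·CCC·CCC·AB·AB·AB
    A ↦ BBB
    B ↦ CCC
    C ↦ AB

A->BBB, B->CCC, C->AB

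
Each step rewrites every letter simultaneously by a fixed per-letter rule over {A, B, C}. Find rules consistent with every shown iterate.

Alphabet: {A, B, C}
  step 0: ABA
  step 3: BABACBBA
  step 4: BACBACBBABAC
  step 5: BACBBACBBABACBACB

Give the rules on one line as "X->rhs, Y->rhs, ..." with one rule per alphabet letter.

A->C, B->BA, C->B

  step 4 ⇒ step 5: BACBACBBABAC ⇒ BA·C·B·BA·C·B·BA·BA·C·BA·C·B
    A ↦ C
    B ↦ BA
    C ↦ B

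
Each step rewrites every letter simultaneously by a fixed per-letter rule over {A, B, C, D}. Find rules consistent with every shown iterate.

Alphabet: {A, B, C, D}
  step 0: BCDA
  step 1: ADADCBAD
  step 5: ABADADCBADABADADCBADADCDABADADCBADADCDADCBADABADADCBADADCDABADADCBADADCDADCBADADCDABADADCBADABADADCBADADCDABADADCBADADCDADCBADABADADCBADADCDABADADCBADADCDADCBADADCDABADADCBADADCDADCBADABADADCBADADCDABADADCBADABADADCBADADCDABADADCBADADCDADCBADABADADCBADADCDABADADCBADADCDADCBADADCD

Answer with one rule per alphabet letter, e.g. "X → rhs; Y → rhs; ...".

A->BAD, B->A, C->D, D->ADC

  step 0 ⇒ step 1: BCDA ⇒ A·D·ADC·BAD
    A ↦ BAD
    B ↦ A
    C ↦ D
    D ↦ ADC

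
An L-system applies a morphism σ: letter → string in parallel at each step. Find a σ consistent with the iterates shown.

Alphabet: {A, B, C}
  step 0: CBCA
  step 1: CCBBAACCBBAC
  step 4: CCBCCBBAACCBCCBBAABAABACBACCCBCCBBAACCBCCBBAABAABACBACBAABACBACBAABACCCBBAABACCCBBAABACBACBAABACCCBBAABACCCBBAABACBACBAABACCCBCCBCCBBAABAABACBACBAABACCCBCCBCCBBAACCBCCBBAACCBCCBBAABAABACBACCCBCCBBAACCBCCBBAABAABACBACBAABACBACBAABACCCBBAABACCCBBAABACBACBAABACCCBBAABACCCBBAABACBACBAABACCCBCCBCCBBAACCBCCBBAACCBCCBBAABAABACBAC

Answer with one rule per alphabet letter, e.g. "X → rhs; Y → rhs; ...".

  step 0 ⇒ step 1: CBCA ⇒ CCB·BAA·CCB·BAC
    A ↦ BAC
    B ↦ BAA
    C ↦ CCB

A->BAC, B->BAA, C->CCB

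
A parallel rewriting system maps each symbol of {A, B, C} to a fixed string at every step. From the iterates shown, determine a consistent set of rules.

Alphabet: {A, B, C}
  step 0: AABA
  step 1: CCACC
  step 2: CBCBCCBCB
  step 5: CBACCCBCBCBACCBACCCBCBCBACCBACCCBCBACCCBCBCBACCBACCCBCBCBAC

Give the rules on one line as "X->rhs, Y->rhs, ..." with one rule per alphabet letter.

A->C, B->AC, C->CB

  step 1 ⇒ step 2: CCACC ⇒ CB·CB·C·CB·CB
    A ↦ C
    C ↦ CB
  step 0 ⇒ step 1: AABA ⇒ C·C·AC·C
    B ↦ AC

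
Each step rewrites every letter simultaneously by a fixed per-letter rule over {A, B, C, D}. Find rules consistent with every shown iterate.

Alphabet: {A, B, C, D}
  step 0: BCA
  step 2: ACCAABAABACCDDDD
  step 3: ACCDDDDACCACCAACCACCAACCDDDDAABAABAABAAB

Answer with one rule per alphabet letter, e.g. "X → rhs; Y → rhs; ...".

  step 2 ⇒ step 3: ACCAABAABACCDDDD ⇒ ACC·DD·DD·ACC·ACC·A·ACC·ACC·A·ACC·DD·DD·AAB·AAB·AAB·AAB
    A ↦ ACC
    B ↦ A
    C ↦ DD
    D ↦ AAB

A->ACC, B->A, C->DD, D->AAB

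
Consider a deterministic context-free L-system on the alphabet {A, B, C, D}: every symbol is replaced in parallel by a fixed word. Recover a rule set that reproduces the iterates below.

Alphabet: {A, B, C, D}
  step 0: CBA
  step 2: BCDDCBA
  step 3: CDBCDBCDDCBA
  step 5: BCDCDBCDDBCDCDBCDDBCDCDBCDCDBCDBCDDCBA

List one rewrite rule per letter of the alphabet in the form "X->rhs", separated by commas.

  step 2 ⇒ step 3: BCDDCBA ⇒ C·D·BCD·BCD·D·C·BA
    A ↦ BA
    B ↦ C
    C ↦ D
    D ↦ BCD

A->BA, B->C, C->D, D->BCD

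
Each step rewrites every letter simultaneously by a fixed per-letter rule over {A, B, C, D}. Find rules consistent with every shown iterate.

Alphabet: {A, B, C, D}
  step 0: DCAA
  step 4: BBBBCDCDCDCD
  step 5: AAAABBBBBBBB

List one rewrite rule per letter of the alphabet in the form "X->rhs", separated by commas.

  step 4 ⇒ step 5: BBBBCDCDCDCD ⇒ A·A·A·A·B·B·B·B·B·B·B·B
    B ↦ A
    C ↦ B
    D ↦ B
    A ↦ CD  (constrained at step 0)

A->CD, B->A, C->B, D->B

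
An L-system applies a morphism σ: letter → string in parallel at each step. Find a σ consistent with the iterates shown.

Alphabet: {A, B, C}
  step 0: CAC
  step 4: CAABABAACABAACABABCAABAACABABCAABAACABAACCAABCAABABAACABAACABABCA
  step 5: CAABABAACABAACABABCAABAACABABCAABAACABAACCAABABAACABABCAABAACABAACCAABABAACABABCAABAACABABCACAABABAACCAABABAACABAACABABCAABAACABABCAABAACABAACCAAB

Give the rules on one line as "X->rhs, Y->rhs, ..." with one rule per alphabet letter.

  step 4 ⇒ step 5: CAABABAACABAACABABCAABAACABABCAABAACABAACCAABCAABABAACABAACABABCA ⇒ CA·AB·AB·AAC·AB·AAC·AB·AB·CA·AB·AAC·AB·AB·CA·AB·AAC·AB·AAC·CA·AB·AB·AAC·AB·AB·CA·AB·AAC·AB·AAC·CA·AB·AB·AAC·AB·AB·CA·AB·AAC·AB·AB·CA·CA·AB·AB·AAC·CA·AB·AB·AAC·AB·AAC·AB·AB·CA·AB·AAC·AB·AB·CA·AB·AAC·AB·AAC·CA·AB
    A ↦ AB
    B ↦ AAC
    C ↦ CA

A->AB, B->AAC, C->CA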